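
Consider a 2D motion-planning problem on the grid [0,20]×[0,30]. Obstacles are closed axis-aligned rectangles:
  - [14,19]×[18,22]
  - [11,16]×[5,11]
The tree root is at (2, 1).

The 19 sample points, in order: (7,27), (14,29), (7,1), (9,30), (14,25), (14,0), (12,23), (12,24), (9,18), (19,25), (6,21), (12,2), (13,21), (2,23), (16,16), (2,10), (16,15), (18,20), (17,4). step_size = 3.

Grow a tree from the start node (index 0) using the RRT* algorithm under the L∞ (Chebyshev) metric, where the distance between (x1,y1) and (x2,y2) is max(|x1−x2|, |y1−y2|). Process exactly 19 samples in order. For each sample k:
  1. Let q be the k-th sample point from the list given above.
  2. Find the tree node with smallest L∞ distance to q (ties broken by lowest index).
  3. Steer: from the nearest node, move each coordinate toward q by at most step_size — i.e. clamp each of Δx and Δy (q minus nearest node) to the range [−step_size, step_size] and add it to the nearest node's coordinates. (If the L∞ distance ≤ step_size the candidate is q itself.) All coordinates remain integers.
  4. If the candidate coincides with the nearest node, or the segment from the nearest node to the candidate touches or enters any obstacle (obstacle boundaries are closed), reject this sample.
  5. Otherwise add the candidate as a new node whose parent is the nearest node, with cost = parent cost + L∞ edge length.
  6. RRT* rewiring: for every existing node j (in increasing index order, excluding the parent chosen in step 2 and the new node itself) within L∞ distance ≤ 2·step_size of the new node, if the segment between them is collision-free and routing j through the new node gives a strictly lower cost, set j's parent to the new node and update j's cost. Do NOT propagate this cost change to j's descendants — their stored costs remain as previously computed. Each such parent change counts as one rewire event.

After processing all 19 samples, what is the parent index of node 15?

1. q=(7,27) nearest=0 d=26 new=(5,4) → add node 1 parent=0 cost=3
2. q=(14,29) nearest=1 d=25 new=(8,7) → add node 2 parent=1 cost=6
3. q=(7,1) nearest=1 d=3 new=(7,1) → add node 3 parent=1 cost=6
4. q=(9,30) nearest=2 d=23 new=(9,10) → add node 4 parent=2 cost=9
5. q=(14,25) nearest=4 d=15 new=(12,13) → add node 5 parent=4 cost=12
6. q=(14,0) nearest=2 d=7 new=(11,4) → add node 6 parent=2 cost=9
7. q=(12,23) nearest=5 d=10 new=(12,16) → add node 7 parent=5 cost=15
8. q=(12,24) nearest=7 d=8 new=(12,19) → add node 8 parent=7 cost=18
9. q=(9,18) nearest=7 d=3 new=(9,18) → add node 9 parent=7 cost=18
10. q=(19,25) nearest=8 d=7 new=(15,22) → blocked by [14,19]×[18,22], reject
11. q=(6,21) nearest=9 d=3 new=(6,21) → add node 10 parent=9 cost=21
12. q=(12,2) nearest=6 d=2 new=(12,2) → add node 11 parent=6 cost=11
13. q=(13,21) nearest=8 d=2 new=(13,21) → add node 12 parent=8 cost=20
14. q=(2,23) nearest=10 d=4 new=(3,23) → add node 13 parent=10 cost=24
15. q=(16,16) nearest=5 d=4 new=(15,16) → add node 14 parent=5 cost=15
16. q=(2,10) nearest=1 d=6 new=(2,7) → add node 15 parent=1 cost=6
17. q=(16,15) nearest=14 d=1 new=(16,15) → add node 16 parent=14 cost=16
18. q=(18,20) nearest=14 d=4 new=(18,19) → blocked by [14,19]×[18,22], reject
19. q=(17,4) nearest=11 d=5 new=(15,4) → add node 17 parent=11 cost=14

Parent of node 15: 1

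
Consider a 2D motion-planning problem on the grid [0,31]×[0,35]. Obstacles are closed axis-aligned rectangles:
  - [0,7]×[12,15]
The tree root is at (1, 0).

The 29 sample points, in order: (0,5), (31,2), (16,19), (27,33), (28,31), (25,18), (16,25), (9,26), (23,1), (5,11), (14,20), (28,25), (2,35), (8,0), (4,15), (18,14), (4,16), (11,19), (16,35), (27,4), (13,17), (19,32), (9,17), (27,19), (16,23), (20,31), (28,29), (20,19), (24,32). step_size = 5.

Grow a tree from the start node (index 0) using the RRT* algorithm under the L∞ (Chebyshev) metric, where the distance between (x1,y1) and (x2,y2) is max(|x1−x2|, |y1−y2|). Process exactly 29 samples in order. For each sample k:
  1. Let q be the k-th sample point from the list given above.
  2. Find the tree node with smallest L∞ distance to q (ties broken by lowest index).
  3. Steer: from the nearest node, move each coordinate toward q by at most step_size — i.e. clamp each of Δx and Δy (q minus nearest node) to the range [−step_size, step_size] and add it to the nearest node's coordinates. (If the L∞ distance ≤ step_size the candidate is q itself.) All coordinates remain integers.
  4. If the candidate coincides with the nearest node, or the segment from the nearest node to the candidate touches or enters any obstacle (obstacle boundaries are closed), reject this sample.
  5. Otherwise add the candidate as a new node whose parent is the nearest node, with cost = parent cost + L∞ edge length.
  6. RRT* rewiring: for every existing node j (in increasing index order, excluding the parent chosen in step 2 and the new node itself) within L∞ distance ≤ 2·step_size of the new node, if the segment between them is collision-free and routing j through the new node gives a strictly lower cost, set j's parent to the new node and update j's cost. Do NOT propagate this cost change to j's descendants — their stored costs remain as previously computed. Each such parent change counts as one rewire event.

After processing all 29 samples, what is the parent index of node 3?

1. q=(0,5) nearest=0 d=5 new=(0,5) → add node 1 parent=0 cost=5
2. q=(31,2) nearest=0 d=30 new=(6,2) → add node 2 parent=0 cost=5
3. q=(16,19) nearest=1 d=16 new=(5,10) → add node 3 parent=1 cost=10
4. q=(27,33) nearest=3 d=23 new=(10,15) → blocked by [0,7]×[12,15], reject
5. q=(28,31) nearest=3 d=23 new=(10,15) → blocked by [0,7]×[12,15], reject
6. q=(25,18) nearest=2 d=19 new=(11,7) → add node 4 parent=2 cost=10
7. q=(16,25) nearest=3 d=15 new=(10,15) → blocked by [0,7]×[12,15], reject
8. q=(9,26) nearest=3 d=16 new=(9,15) → blocked by [0,7]×[12,15], reject
9. q=(23,1) nearest=4 d=12 new=(16,2) → add node 5 parent=4 cost=15
10. q=(5,11) nearest=3 d=1 new=(5,11) → add node 6 parent=3 cost=11
11. q=(14,20) nearest=6 d=9 new=(10,16) → blocked by [0,7]×[12,15], reject
12. q=(28,25) nearest=4 d=18 new=(16,12) → add node 7 parent=4 cost=15
13. q=(2,35) nearest=7 d=23 new=(11,17) → add node 8 parent=7 cost=20
14. q=(8,0) nearest=2 d=2 new=(8,0) → add node 9 parent=2 cost=7
15. q=(4,15) nearest=6 d=4 new=(4,15) → blocked by [0,7]×[12,15], reject
16. q=(18,14) nearest=7 d=2 new=(18,14) → add node 10 parent=7 cost=17
17. q=(4,16) nearest=6 d=5 new=(4,16) → blocked by [0,7]×[12,15], reject
18. q=(11,19) nearest=8 d=2 new=(11,19) → add node 11 parent=8 cost=22
19. q=(16,35) nearest=11 d=16 new=(16,24) → add node 12 parent=11 cost=27
20. q=(27,4) nearest=10 d=10 new=(23,9) → add node 13 parent=10 cost=22
21. q=(13,17) nearest=8 d=2 new=(13,17) → add node 14 parent=8 cost=22
22. q=(19,32) nearest=12 d=8 new=(19,29) → add node 15 parent=12 cost=32
23. q=(9,17) nearest=8 d=2 new=(9,17) → add node 16 parent=8 cost=22
24. q=(27,19) nearest=10 d=9 new=(23,19) → add node 17 parent=10 cost=22
25. q=(16,23) nearest=12 d=1 new=(16,23) → add node 18 parent=12 cost=28
26. q=(20,31) nearest=15 d=2 new=(20,31) → add node 19 parent=15 cost=34
27. q=(28,29) nearest=19 d=8 new=(25,29) → add node 20 parent=19 cost=39
28. q=(20,19) nearest=17 d=3 new=(20,19) → add node 21 parent=17 cost=25; rewire 20→21 (35<39)
29. q=(24,32) nearest=20 d=3 new=(24,32) → add node 22 parent=20 cost=38

Parent of node 3: 1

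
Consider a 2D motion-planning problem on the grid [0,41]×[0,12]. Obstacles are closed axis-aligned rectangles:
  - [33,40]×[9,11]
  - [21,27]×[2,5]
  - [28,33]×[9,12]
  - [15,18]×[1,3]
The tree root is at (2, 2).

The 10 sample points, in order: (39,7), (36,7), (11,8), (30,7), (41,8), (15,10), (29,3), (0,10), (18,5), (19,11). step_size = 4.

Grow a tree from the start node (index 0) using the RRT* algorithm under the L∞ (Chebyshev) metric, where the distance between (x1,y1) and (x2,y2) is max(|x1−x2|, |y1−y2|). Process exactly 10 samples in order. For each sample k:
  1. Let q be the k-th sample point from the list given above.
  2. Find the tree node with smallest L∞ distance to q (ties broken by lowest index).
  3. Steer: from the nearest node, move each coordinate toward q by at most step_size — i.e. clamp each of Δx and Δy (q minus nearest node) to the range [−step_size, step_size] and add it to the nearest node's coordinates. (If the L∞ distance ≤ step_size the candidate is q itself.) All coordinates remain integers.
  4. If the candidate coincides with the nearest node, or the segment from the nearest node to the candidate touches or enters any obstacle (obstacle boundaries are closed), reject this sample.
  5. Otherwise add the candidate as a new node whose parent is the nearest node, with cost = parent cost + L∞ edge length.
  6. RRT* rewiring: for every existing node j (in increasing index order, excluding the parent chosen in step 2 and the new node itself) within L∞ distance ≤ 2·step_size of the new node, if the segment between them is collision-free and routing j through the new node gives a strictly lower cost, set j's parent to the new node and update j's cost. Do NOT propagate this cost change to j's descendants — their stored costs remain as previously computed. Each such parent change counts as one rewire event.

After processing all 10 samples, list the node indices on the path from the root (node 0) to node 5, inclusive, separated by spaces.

Path: 0 1 2 3 4 5

1. q=(39,7) nearest=0 d=37 new=(6,6) → add node 1 parent=0 cost=4
2. q=(36,7) nearest=1 d=30 new=(10,7) → add node 2 parent=1 cost=8
3. q=(11,8) nearest=2 d=1 new=(11,8) → add node 3 parent=2 cost=9
4. q=(30,7) nearest=3 d=19 new=(15,7) → add node 4 parent=3 cost=13
5. q=(41,8) nearest=4 d=26 new=(19,8) → add node 5 parent=4 cost=17
6. q=(15,10) nearest=4 d=3 new=(15,10) → add node 6 parent=4 cost=16
7. q=(29,3) nearest=5 d=10 new=(23,4) → blocked by [21,27]×[2,5], reject
8. q=(0,10) nearest=1 d=6 new=(2,10) → add node 7 parent=1 cost=8
9. q=(18,5) nearest=4 d=3 new=(18,5) → add node 8 parent=4 cost=16
10. q=(19,11) nearest=5 d=3 new=(19,11) → add node 9 parent=5 cost=20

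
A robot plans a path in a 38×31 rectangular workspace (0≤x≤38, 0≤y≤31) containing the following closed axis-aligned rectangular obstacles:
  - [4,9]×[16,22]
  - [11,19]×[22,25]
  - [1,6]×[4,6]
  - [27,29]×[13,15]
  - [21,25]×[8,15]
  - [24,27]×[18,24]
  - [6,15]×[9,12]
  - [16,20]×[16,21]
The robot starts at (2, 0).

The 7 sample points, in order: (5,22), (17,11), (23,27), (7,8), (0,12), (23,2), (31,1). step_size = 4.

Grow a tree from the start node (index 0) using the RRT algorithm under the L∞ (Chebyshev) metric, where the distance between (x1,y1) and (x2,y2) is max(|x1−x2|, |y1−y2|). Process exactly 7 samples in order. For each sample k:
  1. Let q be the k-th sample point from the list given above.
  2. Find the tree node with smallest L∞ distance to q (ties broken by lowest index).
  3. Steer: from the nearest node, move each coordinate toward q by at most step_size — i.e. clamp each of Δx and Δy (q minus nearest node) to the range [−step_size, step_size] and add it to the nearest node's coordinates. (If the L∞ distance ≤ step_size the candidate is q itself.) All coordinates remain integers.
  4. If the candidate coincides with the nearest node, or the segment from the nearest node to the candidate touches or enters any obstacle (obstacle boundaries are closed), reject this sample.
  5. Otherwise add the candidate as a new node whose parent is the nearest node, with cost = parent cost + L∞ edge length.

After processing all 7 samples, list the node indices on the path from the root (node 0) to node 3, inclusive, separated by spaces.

1. q=(5,22) nearest=0 d=22 new=(5,4) → blocked by [1,6]×[4,6], reject
2. q=(17,11) nearest=0 d=15 new=(6,4) → blocked by [1,6]×[4,6], reject
3. q=(23,27) nearest=0 d=27 new=(6,4) → blocked by [1,6]×[4,6], reject
4. q=(7,8) nearest=0 d=8 new=(6,4) → blocked by [1,6]×[4,6], reject
5. q=(0,12) nearest=0 d=12 new=(0,4) → add node 1 parent=0 cost=4
6. q=(23,2) nearest=0 d=21 new=(6,2) → add node 2 parent=0 cost=4
7. q=(31,1) nearest=2 d=25 new=(10,1) → add node 3 parent=2 cost=8

Path: 0 2 3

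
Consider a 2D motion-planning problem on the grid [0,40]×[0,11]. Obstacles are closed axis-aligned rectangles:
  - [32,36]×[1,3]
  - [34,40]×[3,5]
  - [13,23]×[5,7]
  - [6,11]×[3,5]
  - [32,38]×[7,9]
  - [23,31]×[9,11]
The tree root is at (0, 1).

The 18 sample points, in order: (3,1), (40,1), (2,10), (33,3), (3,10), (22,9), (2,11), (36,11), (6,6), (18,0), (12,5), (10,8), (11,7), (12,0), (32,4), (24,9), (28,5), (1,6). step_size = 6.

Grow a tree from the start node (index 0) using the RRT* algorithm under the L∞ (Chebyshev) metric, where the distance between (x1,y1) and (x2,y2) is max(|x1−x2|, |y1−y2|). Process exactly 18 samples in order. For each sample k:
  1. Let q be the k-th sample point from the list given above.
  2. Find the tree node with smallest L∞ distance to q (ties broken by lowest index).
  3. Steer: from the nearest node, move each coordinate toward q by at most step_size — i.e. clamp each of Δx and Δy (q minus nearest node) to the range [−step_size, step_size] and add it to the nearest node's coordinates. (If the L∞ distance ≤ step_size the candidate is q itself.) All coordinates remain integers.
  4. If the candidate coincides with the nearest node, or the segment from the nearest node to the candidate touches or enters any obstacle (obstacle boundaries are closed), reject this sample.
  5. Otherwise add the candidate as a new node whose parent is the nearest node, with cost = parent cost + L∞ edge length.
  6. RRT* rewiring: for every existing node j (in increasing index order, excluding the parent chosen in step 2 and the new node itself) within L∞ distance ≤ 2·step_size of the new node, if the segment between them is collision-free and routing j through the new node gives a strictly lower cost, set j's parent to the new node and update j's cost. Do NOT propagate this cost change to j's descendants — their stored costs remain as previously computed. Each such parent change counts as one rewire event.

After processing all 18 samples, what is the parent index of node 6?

Parent of node 6: 5

1. q=(3,1) nearest=0 d=3 new=(3,1) → add node 1 parent=0 cost=3
2. q=(40,1) nearest=1 d=37 new=(9,1) → add node 2 parent=1 cost=9
3. q=(2,10) nearest=0 d=9 new=(2,7) → add node 3 parent=0 cost=6
4. q=(33,3) nearest=2 d=24 new=(15,3) → add node 4 parent=2 cost=15
5. q=(3,10) nearest=3 d=3 new=(3,10) → add node 5 parent=3 cost=9
6. q=(22,9) nearest=4 d=7 new=(21,9) → blocked by [13,23]×[5,7], reject
7. q=(2,11) nearest=5 d=1 new=(2,11) → add node 6 parent=5 cost=10
8. q=(36,11) nearest=4 d=21 new=(21,9) → blocked by [13,23]×[5,7], reject
9. q=(6,6) nearest=3 d=4 new=(6,6) → add node 7 parent=3 cost=10
10. q=(18,0) nearest=4 d=3 new=(18,0) → add node 8 parent=4 cost=18
11. q=(12,5) nearest=4 d=3 new=(12,5) → add node 9 parent=4 cost=18
12. q=(10,8) nearest=9 d=3 new=(10,8) → add node 10 parent=9 cost=21
13. q=(11,7) nearest=10 d=1 new=(11,7) → add node 11 parent=10 cost=22
14. q=(12,0) nearest=2 d=3 new=(12,0) → add node 12 parent=2 cost=12; rewire 9→12 (17<18); rewire 11→12 (19<22)
15. q=(32,4) nearest=8 d=14 new=(24,4) → add node 13 parent=8 cost=24
16. q=(24,9) nearest=13 d=5 new=(24,9) → blocked by [23,31]×[9,11], reject
17. q=(28,5) nearest=13 d=4 new=(28,5) → add node 14 parent=13 cost=28
18. q=(1,6) nearest=3 d=1 new=(1,6) → add node 15 parent=3 cost=7; rewire 10→15 (16<21); rewire 11→15 (17<19)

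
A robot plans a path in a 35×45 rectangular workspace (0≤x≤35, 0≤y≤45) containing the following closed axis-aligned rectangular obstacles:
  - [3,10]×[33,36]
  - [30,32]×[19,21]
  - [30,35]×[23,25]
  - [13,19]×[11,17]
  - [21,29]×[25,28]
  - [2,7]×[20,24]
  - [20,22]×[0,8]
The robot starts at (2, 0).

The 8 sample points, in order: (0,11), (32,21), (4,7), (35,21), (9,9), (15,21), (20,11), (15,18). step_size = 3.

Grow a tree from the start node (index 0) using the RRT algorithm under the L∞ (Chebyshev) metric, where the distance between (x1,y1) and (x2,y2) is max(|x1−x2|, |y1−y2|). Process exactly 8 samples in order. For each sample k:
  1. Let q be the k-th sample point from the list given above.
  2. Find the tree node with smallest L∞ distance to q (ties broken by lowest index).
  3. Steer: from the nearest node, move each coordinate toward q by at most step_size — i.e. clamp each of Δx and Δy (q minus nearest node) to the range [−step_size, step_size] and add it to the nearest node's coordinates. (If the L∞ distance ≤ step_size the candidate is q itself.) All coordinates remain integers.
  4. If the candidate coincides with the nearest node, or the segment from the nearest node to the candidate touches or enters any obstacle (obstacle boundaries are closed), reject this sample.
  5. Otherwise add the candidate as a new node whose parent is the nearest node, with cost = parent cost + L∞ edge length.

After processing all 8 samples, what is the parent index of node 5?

1. q=(0,11) nearest=0 d=11 new=(0,3) → add node 1 parent=0 cost=3
2. q=(32,21) nearest=0 d=30 new=(5,3) → add node 2 parent=0 cost=3
3. q=(4,7) nearest=1 d=4 new=(3,6) → add node 3 parent=1 cost=6
4. q=(35,21) nearest=2 d=30 new=(8,6) → add node 4 parent=2 cost=6
5. q=(9,9) nearest=4 d=3 new=(9,9) → add node 5 parent=4 cost=9
6. q=(15,21) nearest=5 d=12 new=(12,12) → add node 6 parent=5 cost=12
7. q=(20,11) nearest=6 d=8 new=(15,11) → blocked by [13,19]×[11,17], reject
8. q=(15,18) nearest=6 d=6 new=(15,15) → blocked by [13,19]×[11,17], reject

Parent of node 5: 4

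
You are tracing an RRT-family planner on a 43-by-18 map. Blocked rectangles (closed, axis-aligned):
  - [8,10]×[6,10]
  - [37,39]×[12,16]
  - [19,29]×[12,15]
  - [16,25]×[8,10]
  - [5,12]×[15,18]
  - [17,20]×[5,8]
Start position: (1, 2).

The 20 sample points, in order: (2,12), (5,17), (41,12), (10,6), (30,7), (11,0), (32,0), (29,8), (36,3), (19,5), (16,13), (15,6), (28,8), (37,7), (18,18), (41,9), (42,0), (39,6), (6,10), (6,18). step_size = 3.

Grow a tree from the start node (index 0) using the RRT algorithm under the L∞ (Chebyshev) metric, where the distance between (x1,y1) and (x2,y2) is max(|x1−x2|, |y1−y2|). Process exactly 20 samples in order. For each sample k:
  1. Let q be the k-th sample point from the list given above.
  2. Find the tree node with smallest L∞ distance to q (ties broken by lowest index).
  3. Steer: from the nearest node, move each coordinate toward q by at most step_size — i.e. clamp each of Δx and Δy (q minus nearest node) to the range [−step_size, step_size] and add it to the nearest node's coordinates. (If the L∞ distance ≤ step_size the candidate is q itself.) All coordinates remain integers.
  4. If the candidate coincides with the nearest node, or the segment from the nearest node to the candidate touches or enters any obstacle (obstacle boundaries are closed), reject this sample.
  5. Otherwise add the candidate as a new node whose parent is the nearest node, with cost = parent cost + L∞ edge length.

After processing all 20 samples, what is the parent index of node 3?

1. q=(2,12) nearest=0 d=10 new=(2,5) → add node 1 parent=0 cost=3
2. q=(5,17) nearest=1 d=12 new=(5,8) → add node 2 parent=1 cost=6
3. q=(41,12) nearest=2 d=36 new=(8,11) → add node 3 parent=2 cost=9
4. q=(10,6) nearest=2 d=5 new=(8,6) → blocked by [8,10]×[6,10], reject
5. q=(30,7) nearest=3 d=22 new=(11,8) → blocked by [8,10]×[6,10], reject
6. q=(11,0) nearest=2 d=8 new=(8,5) → add node 4 parent=2 cost=9
7. q=(32,0) nearest=3 d=24 new=(11,8) → blocked by [8,10]×[6,10], reject
8. q=(29,8) nearest=3 d=21 new=(11,8) → blocked by [8,10]×[6,10], reject
9. q=(36,3) nearest=3 d=28 new=(11,8) → blocked by [8,10]×[6,10], reject
10. q=(19,5) nearest=3 d=11 new=(11,8) → blocked by [8,10]×[6,10], reject
11. q=(16,13) nearest=3 d=8 new=(11,13) → add node 5 parent=3 cost=12
12. q=(15,6) nearest=3 d=7 new=(11,8) → blocked by [8,10]×[6,10], reject
13. q=(28,8) nearest=5 d=17 new=(14,10) → add node 6 parent=5 cost=15
14. q=(37,7) nearest=6 d=23 new=(17,7) → blocked by [16,25]×[8,10], reject
15. q=(18,18) nearest=5 d=7 new=(14,16) → add node 7 parent=5 cost=15
16. q=(41,9) nearest=6 d=27 new=(17,9) → blocked by [16,25]×[8,10], reject
17. q=(42,0) nearest=6 d=28 new=(17,7) → blocked by [16,25]×[8,10], reject
18. q=(39,6) nearest=6 d=25 new=(17,7) → blocked by [16,25]×[8,10], reject
19. q=(6,10) nearest=2 d=2 new=(6,10) → add node 8 parent=2 cost=8
20. q=(6,18) nearest=5 d=5 new=(8,16) → blocked by [5,12]×[15,18], reject

Parent of node 3: 2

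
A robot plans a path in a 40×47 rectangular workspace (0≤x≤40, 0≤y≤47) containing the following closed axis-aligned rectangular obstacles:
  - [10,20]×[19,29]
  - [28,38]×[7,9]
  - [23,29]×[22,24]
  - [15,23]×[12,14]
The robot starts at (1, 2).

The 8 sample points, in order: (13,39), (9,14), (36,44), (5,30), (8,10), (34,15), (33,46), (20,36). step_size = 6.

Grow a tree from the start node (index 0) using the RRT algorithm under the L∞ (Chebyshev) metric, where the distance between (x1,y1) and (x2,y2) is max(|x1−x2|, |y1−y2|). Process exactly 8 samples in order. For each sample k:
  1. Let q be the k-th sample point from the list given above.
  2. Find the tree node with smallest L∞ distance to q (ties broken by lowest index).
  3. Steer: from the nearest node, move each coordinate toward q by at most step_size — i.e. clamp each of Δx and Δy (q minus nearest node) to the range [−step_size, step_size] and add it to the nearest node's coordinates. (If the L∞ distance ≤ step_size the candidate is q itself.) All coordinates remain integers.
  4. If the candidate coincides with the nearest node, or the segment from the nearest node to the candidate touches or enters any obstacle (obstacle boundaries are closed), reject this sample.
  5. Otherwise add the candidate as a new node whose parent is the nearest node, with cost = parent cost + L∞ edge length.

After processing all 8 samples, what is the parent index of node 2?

1. q=(13,39) nearest=0 d=37 new=(7,8) → add node 1 parent=0 cost=6
2. q=(9,14) nearest=1 d=6 new=(9,14) → add node 2 parent=1 cost=12
3. q=(36,44) nearest=2 d=30 new=(15,20) → blocked by [10,20]×[19,29], reject
4. q=(5,30) nearest=2 d=16 new=(5,20) → add node 3 parent=2 cost=18
5. q=(8,10) nearest=1 d=2 new=(8,10) → add node 4 parent=1 cost=8
6. q=(34,15) nearest=2 d=25 new=(15,15) → add node 5 parent=2 cost=18
7. q=(33,46) nearest=3 d=28 new=(11,26) → blocked by [10,20]×[19,29], reject
8. q=(20,36) nearest=3 d=16 new=(11,26) → blocked by [10,20]×[19,29], reject

Parent of node 2: 1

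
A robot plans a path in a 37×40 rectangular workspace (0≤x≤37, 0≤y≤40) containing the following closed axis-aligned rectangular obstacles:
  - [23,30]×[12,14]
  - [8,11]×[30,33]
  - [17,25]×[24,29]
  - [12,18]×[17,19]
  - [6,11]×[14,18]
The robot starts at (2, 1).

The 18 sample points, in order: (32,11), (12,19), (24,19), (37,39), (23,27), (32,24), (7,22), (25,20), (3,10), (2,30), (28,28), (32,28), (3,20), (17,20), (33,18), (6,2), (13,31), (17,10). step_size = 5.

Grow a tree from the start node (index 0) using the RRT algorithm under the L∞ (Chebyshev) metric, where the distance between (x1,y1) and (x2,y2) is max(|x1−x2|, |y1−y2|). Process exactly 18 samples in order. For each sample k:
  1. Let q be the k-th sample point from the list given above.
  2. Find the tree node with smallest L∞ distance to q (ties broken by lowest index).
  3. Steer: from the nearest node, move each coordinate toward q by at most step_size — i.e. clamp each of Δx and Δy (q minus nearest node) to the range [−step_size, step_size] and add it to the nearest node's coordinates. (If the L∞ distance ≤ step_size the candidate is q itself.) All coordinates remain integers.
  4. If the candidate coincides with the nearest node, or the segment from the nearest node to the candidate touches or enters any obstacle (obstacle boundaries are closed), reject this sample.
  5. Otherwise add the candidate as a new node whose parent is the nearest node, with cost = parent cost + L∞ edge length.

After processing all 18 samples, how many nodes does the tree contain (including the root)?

Node count: 11

1. q=(32,11) nearest=0 d=30 new=(7,6) → add node 1 parent=0 cost=5
2. q=(12,19) nearest=1 d=13 new=(12,11) → add node 2 parent=1 cost=10
3. q=(24,19) nearest=2 d=12 new=(17,16) → add node 3 parent=2 cost=15
4. q=(37,39) nearest=3 d=23 new=(22,21) → blocked by [12,18]×[17,19], reject
5. q=(23,27) nearest=3 d=11 new=(22,21) → blocked by [12,18]×[17,19], reject
6. q=(32,24) nearest=3 d=15 new=(22,21) → blocked by [12,18]×[17,19], reject
7. q=(7,22) nearest=3 d=10 new=(12,21) → blocked by [12,18]×[17,19], reject
8. q=(25,20) nearest=3 d=8 new=(22,20) → add node 4 parent=3 cost=20
9. q=(3,10) nearest=1 d=4 new=(3,10) → add node 5 parent=1 cost=9
10. q=(2,30) nearest=3 d=15 new=(12,21) → blocked by [12,18]×[17,19], reject
11. q=(28,28) nearest=4 d=8 new=(27,25) → add node 6 parent=4 cost=25
12. q=(32,28) nearest=6 d=5 new=(32,28) → add node 7 parent=6 cost=30
13. q=(3,20) nearest=2 d=9 new=(7,16) → blocked by [6,11]×[14,18], reject
14. q=(17,20) nearest=3 d=4 new=(17,20) → blocked by [12,18]×[17,19], reject
15. q=(33,18) nearest=6 d=7 new=(32,20) → add node 8 parent=6 cost=30
16. q=(6,2) nearest=0 d=4 new=(6,2) → add node 9 parent=0 cost=4
17. q=(13,31) nearest=4 d=11 new=(17,25) → blocked by [17,25]×[24,29], reject
18. q=(17,10) nearest=2 d=5 new=(17,10) → add node 10 parent=2 cost=15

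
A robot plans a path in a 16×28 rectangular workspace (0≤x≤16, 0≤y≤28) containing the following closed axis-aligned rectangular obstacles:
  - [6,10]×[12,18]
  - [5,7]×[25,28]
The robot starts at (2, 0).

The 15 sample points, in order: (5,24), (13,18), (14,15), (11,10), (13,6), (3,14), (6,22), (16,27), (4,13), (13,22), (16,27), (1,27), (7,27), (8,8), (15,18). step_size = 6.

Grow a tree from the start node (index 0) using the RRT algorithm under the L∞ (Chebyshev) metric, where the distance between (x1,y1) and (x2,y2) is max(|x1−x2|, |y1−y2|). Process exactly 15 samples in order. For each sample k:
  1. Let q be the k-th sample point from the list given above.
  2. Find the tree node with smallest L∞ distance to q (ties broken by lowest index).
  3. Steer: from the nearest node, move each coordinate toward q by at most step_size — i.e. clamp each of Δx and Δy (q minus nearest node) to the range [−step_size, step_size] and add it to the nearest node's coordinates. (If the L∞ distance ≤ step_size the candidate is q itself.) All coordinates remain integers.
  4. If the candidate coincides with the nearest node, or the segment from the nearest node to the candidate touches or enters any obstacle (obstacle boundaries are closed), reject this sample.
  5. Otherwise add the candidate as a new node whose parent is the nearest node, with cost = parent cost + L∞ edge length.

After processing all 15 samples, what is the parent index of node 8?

1. q=(5,24) nearest=0 d=24 new=(5,6) → add node 1 parent=0 cost=6
2. q=(13,18) nearest=1 d=12 new=(11,12) → add node 2 parent=1 cost=12
3. q=(14,15) nearest=2 d=3 new=(14,15) → add node 3 parent=2 cost=15
4. q=(11,10) nearest=2 d=2 new=(11,10) → add node 4 parent=2 cost=14
5. q=(13,6) nearest=4 d=4 new=(13,6) → add node 5 parent=4 cost=18
6. q=(3,14) nearest=1 d=8 new=(3,12) → add node 6 parent=1 cost=12
7. q=(6,22) nearest=3 d=8 new=(8,21) → add node 7 parent=3 cost=21
8. q=(16,27) nearest=7 d=8 new=(14,27) → add node 8 parent=7 cost=27
9. q=(4,13) nearest=6 d=1 new=(4,13) → add node 9 parent=6 cost=13
10. q=(13,22) nearest=7 d=5 new=(13,22) → add node 10 parent=7 cost=26
11. q=(16,27) nearest=8 d=2 new=(16,27) → add node 11 parent=8 cost=29
12. q=(1,27) nearest=7 d=7 new=(2,27) → add node 12 parent=7 cost=27
13. q=(7,27) nearest=12 d=5 new=(7,27) → blocked by [5,7]×[25,28], reject
14. q=(8,8) nearest=1 d=3 new=(8,8) → add node 13 parent=1 cost=9
15. q=(15,18) nearest=3 d=3 new=(15,18) → add node 14 parent=3 cost=18

Parent of node 8: 7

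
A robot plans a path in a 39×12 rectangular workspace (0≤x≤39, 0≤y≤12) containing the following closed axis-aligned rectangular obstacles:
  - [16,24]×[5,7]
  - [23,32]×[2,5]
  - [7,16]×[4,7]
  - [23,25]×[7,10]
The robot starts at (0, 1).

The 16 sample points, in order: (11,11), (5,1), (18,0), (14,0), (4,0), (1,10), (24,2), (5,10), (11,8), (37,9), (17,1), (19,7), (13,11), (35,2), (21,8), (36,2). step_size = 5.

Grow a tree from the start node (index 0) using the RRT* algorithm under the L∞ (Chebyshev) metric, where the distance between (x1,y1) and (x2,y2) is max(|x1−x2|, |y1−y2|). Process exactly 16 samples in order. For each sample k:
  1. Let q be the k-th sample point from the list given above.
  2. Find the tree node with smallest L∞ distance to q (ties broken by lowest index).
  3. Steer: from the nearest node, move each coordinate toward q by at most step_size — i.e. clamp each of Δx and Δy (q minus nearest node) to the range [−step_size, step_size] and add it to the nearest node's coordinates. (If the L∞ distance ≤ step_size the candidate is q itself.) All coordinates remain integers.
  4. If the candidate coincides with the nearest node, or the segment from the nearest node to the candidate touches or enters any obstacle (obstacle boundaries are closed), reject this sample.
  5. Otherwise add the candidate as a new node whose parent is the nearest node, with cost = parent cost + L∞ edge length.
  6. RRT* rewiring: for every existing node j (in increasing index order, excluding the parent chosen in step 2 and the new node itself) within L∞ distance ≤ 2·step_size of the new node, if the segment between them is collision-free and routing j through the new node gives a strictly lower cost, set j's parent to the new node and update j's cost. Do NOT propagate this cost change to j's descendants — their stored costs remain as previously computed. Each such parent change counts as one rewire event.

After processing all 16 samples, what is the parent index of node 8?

1. q=(11,11) nearest=0 d=11 new=(5,6) → add node 1 parent=0 cost=5
2. q=(5,1) nearest=0 d=5 new=(5,1) → add node 2 parent=0 cost=5
3. q=(18,0) nearest=1 d=13 new=(10,1) → blocked by [7,16]×[4,7], reject
4. q=(14,0) nearest=1 d=9 new=(10,1) → blocked by [7,16]×[4,7], reject
5. q=(4,0) nearest=2 d=1 new=(4,0) → add node 3 parent=2 cost=6
6. q=(1,10) nearest=1 d=4 new=(1,10) → add node 4 parent=1 cost=9
7. q=(24,2) nearest=1 d=19 new=(10,2) → blocked by [7,16]×[4,7], reject
8. q=(5,10) nearest=1 d=4 new=(5,10) → add node 5 parent=1 cost=9
9. q=(11,8) nearest=1 d=6 new=(10,8) → blocked by [7,16]×[4,7], reject
10. q=(37,9) nearest=1 d=32 new=(10,9) → add node 6 parent=1 cost=10
11. q=(17,1) nearest=6 d=8 new=(15,4) → blocked by [7,16]×[4,7], reject
12. q=(19,7) nearest=6 d=9 new=(15,7) → blocked by [7,16]×[4,7], reject
13. q=(13,11) nearest=6 d=3 new=(13,11) → add node 7 parent=6 cost=13
14. q=(35,2) nearest=7 d=22 new=(18,6) → blocked by [16,24]×[5,7], reject
15. q=(21,8) nearest=7 d=8 new=(18,8) → add node 8 parent=7 cost=18
16. q=(36,2) nearest=8 d=18 new=(23,3) → blocked by [16,24]×[5,7], reject

Parent of node 8: 7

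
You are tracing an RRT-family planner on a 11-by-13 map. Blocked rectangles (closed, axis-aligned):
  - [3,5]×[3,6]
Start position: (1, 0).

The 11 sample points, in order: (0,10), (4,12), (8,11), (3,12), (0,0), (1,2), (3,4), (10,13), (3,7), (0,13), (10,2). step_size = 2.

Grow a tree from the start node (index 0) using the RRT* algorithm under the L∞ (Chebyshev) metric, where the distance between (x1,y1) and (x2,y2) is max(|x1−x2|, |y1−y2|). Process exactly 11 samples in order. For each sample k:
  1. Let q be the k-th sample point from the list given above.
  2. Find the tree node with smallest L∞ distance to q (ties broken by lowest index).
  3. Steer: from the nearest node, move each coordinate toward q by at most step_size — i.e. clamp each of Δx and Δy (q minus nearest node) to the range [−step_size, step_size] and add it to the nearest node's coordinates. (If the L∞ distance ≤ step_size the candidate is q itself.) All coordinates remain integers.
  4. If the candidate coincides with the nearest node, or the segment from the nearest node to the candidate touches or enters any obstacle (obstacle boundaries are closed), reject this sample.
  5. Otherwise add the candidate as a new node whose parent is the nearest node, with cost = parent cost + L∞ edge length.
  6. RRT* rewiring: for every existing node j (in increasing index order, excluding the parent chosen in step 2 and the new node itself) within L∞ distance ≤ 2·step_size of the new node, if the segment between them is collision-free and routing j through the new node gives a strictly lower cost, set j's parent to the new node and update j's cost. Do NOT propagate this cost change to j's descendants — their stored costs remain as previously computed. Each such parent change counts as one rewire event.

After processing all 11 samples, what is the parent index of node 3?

1. q=(0,10) nearest=0 d=10 new=(0,2) → add node 1 parent=0 cost=2
2. q=(4,12) nearest=1 d=10 new=(2,4) → add node 2 parent=1 cost=4
3. q=(8,11) nearest=2 d=7 new=(4,6) → blocked by [3,5]×[3,6], reject
4. q=(3,12) nearest=2 d=8 new=(3,6) → blocked by [3,5]×[3,6], reject
5. q=(0,0) nearest=0 d=1 new=(0,0) → add node 3 parent=0 cost=1
6. q=(1,2) nearest=1 d=1 new=(1,2) → add node 4 parent=1 cost=3
7. q=(3,4) nearest=2 d=1 new=(3,4) → blocked by [3,5]×[3,6], reject
8. q=(10,13) nearest=2 d=9 new=(4,6) → blocked by [3,5]×[3,6], reject
9. q=(3,7) nearest=2 d=3 new=(3,6) → blocked by [3,5]×[3,6], reject
10. q=(0,13) nearest=2 d=9 new=(0,6) → add node 5 parent=2 cost=6
11. q=(10,2) nearest=2 d=8 new=(4,2) → blocked by [3,5]×[3,6], reject

Parent of node 3: 0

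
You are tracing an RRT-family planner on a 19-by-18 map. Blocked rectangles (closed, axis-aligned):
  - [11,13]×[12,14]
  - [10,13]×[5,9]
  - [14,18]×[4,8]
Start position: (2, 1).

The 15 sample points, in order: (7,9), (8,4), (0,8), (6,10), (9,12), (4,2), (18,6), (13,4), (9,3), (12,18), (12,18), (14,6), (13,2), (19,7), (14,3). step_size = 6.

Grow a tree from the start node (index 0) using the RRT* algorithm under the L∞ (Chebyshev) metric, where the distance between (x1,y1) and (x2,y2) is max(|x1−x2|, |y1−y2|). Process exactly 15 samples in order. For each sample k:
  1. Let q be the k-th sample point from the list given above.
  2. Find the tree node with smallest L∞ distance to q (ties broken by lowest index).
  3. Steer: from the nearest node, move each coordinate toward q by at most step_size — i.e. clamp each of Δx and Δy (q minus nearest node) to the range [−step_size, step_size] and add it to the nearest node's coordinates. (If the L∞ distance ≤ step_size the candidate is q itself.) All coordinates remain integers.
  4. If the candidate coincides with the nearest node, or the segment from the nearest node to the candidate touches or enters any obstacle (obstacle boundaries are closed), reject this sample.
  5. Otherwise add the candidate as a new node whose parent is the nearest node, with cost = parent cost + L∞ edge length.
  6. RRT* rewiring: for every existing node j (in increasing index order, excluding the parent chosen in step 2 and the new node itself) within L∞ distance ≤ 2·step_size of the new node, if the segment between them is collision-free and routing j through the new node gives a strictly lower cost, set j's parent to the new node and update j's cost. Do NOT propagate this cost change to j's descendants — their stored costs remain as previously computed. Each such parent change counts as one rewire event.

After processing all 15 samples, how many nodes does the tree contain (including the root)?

Node count: 12

1. q=(7,9) nearest=0 d=8 new=(7,7) → add node 1 parent=0 cost=6
2. q=(8,4) nearest=1 d=3 new=(8,4) → add node 2 parent=1 cost=9
3. q=(0,8) nearest=0 d=7 new=(0,7) → add node 3 parent=0 cost=6
4. q=(6,10) nearest=1 d=3 new=(6,10) → add node 4 parent=1 cost=9
5. q=(9,12) nearest=4 d=3 new=(9,12) → add node 5 parent=4 cost=12
6. q=(4,2) nearest=0 d=2 new=(4,2) → add node 6 parent=0 cost=2; rewire 2→6 (6<9)
7. q=(18,6) nearest=5 d=9 new=(15,6) → blocked by [10,13]×[5,9], reject
8. q=(13,4) nearest=2 d=5 new=(13,4) → add node 7 parent=2 cost=11
9. q=(9,3) nearest=2 d=1 new=(9,3) → add node 8 parent=2 cost=7
10. q=(12,18) nearest=5 d=6 new=(12,18) → add node 9 parent=5 cost=18
11. q=(12,18) nearest=9 d=0 → coincident, reject
12. q=(14,6) nearest=7 d=2 new=(14,6) → blocked by [14,18]×[4,8], reject
13. q=(13,2) nearest=7 d=2 new=(13,2) → add node 10 parent=7 cost=13
14. q=(19,7) nearest=7 d=6 new=(19,7) → blocked by [14,18]×[4,8], reject
15. q=(14,3) nearest=7 d=1 new=(14,3) → add node 11 parent=7 cost=12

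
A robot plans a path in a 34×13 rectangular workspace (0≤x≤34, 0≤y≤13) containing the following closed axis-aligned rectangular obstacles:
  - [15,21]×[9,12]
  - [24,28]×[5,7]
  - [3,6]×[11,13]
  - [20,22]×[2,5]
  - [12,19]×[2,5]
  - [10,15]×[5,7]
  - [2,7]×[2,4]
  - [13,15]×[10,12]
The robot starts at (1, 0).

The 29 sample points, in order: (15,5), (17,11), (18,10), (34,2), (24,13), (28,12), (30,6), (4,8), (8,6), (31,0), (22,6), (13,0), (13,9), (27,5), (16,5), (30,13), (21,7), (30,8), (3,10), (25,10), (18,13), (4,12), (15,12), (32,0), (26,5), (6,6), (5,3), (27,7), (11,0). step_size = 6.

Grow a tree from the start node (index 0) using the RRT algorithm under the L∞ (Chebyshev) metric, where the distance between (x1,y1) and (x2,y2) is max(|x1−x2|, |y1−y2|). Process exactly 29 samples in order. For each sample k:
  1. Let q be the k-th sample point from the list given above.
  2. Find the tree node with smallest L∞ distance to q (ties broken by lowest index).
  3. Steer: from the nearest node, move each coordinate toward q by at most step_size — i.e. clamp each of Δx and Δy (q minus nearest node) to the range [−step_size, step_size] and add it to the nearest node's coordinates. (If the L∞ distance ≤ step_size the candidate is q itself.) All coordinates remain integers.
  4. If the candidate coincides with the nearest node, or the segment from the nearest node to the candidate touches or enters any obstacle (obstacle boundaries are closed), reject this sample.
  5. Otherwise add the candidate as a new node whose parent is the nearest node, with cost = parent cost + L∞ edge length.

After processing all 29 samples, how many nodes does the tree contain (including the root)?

Node count: 5

1. q=(15,5) nearest=0 d=14 new=(7,5) → blocked by [2,7]×[2,4], reject
2. q=(17,11) nearest=0 d=16 new=(7,6) → blocked by [2,7]×[2,4], reject
3. q=(18,10) nearest=0 d=17 new=(7,6) → blocked by [2,7]×[2,4], reject
4. q=(34,2) nearest=0 d=33 new=(7,2) → blocked by [2,7]×[2,4], reject
5. q=(24,13) nearest=0 d=23 new=(7,6) → blocked by [2,7]×[2,4], reject
6. q=(28,12) nearest=0 d=27 new=(7,6) → blocked by [2,7]×[2,4], reject
7. q=(30,6) nearest=0 d=29 new=(7,6) → blocked by [2,7]×[2,4], reject
8. q=(4,8) nearest=0 d=8 new=(4,6) → blocked by [2,7]×[2,4], reject
9. q=(8,6) nearest=0 d=7 new=(7,6) → blocked by [2,7]×[2,4], reject
10. q=(31,0) nearest=0 d=30 new=(7,0) → add node 1 parent=0 cost=6
11. q=(22,6) nearest=1 d=15 new=(13,6) → blocked by [12,19]×[2,5], reject
12. q=(13,0) nearest=1 d=6 new=(13,0) → add node 2 parent=1 cost=12
13. q=(13,9) nearest=1 d=9 new=(13,6) → blocked by [12,19]×[2,5], reject
14. q=(27,5) nearest=2 d=14 new=(19,5) → blocked by [12,19]×[2,5], reject
15. q=(16,5) nearest=2 d=5 new=(16,5) → blocked by [12,19]×[2,5], reject
16. q=(30,13) nearest=2 d=17 new=(19,6) → blocked by [12,19]×[2,5], reject
17. q=(21,7) nearest=2 d=8 new=(19,6) → blocked by [12,19]×[2,5], reject
18. q=(30,8) nearest=2 d=17 new=(19,6) → blocked by [12,19]×[2,5], reject
19. q=(3,10) nearest=0 d=10 new=(3,6) → blocked by [2,7]×[2,4], reject
20. q=(25,10) nearest=2 d=12 new=(19,6) → blocked by [12,19]×[2,5], reject
21. q=(18,13) nearest=1 d=13 new=(13,6) → blocked by [12,19]×[2,5], reject
22. q=(4,12) nearest=0 d=12 new=(4,6) → blocked by [2,7]×[2,4], reject
23. q=(15,12) nearest=1 d=12 new=(13,6) → blocked by [12,19]×[2,5], reject
24. q=(32,0) nearest=2 d=19 new=(19,0) → add node 3 parent=2 cost=18
25. q=(26,5) nearest=3 d=7 new=(25,5) → blocked by [24,28]×[5,7], reject
26. q=(6,6) nearest=0 d=6 new=(6,6) → blocked by [2,7]×[2,4], reject
27. q=(5,3) nearest=1 d=3 new=(5,3) → blocked by [2,7]×[2,4], reject
28. q=(27,7) nearest=3 d=8 new=(25,6) → blocked by [24,28]×[5,7], reject
29. q=(11,0) nearest=2 d=2 new=(11,0) → add node 4 parent=2 cost=14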